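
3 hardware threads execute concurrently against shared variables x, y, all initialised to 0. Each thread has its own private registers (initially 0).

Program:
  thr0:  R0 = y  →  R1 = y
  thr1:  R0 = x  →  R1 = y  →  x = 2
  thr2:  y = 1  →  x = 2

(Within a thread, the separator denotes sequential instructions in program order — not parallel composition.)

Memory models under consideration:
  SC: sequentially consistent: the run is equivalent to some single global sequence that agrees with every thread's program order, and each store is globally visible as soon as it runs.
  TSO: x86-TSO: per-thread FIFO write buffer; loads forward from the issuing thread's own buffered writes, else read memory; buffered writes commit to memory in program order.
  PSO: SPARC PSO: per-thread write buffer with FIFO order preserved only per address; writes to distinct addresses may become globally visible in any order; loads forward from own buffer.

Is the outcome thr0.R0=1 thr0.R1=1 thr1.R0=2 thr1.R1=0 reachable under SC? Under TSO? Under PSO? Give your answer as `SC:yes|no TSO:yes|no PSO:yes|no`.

SC:no TSO:no PSO:yes

outcome vector order: (thr0.R0,thr0.R1,thr1.R0,thr1.R1)
SC (9): 0000 0001 0021 0100 0101 0121 1100 1101 1121
TSO (9): 0000 0001 0021 0100 0101 0121 1100 1101 1121
PSO (12): 0000 0001 0020 0021 0100 0101 0120 0121 1100 1101 1120 1121
target 1120 ∈ {PSO}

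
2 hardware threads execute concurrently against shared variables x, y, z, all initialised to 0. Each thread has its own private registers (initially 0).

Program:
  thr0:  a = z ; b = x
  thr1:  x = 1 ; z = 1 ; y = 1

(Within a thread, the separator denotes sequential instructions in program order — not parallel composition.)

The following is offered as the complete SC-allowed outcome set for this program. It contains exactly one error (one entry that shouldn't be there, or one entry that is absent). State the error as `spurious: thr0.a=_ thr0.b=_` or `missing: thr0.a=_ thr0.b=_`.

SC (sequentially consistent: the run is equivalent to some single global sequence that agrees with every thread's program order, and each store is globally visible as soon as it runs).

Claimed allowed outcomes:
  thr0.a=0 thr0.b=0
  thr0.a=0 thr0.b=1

outcome vector order: (thr0.a,thr0.b)
[SC] allowed = {<0 0>; <0 1>; <1 1>}
SC∖claimed = {<1 1>}

missing: thr0.a=1 thr0.b=1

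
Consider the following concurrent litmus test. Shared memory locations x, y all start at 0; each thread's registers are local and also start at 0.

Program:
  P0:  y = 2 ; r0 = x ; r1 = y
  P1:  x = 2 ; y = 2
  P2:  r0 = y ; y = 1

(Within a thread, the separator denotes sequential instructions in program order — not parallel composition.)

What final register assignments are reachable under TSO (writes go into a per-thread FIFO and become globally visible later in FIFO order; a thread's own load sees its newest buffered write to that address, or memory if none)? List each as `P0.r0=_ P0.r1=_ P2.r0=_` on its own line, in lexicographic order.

outcome vector order: (P0.r0,P0.r1,P2.r0)
|TSO outcomes| = 8

P0.r0=0 P0.r1=1 P2.r0=0
P0.r0=0 P0.r1=1 P2.r0=2
P0.r0=0 P0.r1=2 P2.r0=0
P0.r0=0 P0.r1=2 P2.r0=2
P0.r0=2 P0.r1=1 P2.r0=0
P0.r0=2 P0.r1=1 P2.r0=2
P0.r0=2 P0.r1=2 P2.r0=0
P0.r0=2 P0.r1=2 P2.r0=2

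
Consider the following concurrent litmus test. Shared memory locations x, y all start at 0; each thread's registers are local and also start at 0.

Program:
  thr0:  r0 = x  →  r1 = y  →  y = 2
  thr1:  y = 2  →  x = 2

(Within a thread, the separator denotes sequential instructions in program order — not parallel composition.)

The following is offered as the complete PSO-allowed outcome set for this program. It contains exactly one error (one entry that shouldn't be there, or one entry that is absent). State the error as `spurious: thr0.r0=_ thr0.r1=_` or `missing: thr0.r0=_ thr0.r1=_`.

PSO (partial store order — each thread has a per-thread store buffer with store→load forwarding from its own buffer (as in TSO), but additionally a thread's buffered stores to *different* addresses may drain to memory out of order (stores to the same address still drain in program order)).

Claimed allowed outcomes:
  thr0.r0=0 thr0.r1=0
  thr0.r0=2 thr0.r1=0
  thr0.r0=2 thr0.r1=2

missing: thr0.r0=0 thr0.r1=2

outcome vector order: (thr0.r0,thr0.r1)
PSO (4): 0/0 0/2 2/0 2/2
PSO∖claimed = {0/2}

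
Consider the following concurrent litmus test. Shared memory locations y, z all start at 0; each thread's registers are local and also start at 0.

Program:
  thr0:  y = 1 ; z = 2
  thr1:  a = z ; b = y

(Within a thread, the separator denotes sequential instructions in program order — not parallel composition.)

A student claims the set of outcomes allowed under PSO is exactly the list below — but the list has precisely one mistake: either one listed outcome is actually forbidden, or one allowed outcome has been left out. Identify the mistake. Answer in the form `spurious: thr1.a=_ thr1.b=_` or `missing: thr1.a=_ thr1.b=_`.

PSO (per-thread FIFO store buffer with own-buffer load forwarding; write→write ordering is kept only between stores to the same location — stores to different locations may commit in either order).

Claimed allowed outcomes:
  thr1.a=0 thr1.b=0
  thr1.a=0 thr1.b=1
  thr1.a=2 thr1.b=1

outcome vector order: (thr1.a,thr1.b)
under PSO → <0 0>; <0 1>; <2 0>; <2 1>
PSO∖claimed = {<2 0>}

missing: thr1.a=2 thr1.b=0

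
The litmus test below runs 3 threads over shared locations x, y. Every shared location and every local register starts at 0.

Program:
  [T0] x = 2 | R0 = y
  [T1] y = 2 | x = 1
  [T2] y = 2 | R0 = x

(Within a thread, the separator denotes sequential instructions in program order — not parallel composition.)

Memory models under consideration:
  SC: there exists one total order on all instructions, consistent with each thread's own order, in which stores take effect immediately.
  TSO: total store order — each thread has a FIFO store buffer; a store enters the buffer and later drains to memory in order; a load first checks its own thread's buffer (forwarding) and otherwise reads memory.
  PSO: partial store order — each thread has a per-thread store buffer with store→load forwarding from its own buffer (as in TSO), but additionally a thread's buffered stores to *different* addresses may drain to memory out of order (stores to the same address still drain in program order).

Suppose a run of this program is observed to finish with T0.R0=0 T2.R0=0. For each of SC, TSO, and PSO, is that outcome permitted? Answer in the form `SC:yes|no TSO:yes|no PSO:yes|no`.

outcome vector order: (T0.R0,T2.R0)
SC (5): 0/1, 0/2, 2/0, 2/1, 2/2
TSO (6): 0/0, 0/1, 0/2, 2/0, 2/1, 2/2
PSO (6): 0/0, 0/1, 0/2, 2/0, 2/1, 2/2
target 0/0 ∈ {TSO,PSO}

SC:no TSO:yes PSO:yes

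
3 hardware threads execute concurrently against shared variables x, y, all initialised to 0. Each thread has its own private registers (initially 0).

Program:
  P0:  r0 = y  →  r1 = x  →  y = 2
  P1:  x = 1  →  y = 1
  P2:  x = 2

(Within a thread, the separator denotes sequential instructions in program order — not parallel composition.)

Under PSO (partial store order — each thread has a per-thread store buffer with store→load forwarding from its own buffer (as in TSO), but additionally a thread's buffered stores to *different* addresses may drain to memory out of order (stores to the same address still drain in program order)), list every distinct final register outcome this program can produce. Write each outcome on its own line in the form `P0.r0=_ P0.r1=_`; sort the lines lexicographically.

outcome vector order: (P0.r0,P0.r1)
|PSO outcomes| = 6

P0.r0=0 P0.r1=0
P0.r0=0 P0.r1=1
P0.r0=0 P0.r1=2
P0.r0=1 P0.r1=0
P0.r0=1 P0.r1=1
P0.r0=1 P0.r1=2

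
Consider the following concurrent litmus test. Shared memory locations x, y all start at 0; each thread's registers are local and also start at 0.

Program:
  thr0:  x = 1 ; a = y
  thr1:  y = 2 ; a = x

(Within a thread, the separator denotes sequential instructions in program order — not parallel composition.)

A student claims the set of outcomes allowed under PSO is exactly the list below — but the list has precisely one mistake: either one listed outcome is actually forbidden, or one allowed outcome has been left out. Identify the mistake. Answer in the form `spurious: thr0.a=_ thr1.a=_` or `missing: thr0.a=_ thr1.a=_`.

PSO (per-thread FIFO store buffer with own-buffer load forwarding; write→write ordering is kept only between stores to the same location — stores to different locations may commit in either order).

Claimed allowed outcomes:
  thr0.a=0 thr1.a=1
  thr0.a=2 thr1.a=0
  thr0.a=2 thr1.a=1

outcome vector order: (thr0.a,thr1.a)
[PSO] allowed = {<0 0>, <0 1>, <2 0>, <2 1>}
PSO∖claimed = {<0 0>}

missing: thr0.a=0 thr1.a=0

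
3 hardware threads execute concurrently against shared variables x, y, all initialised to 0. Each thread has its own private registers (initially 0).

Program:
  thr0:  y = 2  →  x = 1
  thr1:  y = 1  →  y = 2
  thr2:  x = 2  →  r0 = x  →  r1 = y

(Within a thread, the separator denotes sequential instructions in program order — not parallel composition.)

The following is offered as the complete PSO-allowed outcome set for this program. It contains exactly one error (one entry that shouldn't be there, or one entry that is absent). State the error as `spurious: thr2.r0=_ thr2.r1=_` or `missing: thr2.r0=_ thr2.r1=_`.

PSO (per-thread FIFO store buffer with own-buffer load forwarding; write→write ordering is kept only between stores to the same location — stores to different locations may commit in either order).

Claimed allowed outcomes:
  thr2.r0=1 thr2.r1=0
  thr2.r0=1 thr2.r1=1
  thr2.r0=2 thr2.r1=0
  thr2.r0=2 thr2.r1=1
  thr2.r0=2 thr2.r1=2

outcome vector order: (thr2.r0,thr2.r1)
PSO (6): 10, 11, 12, 20, 21, 22
PSO∖claimed = {12}

missing: thr2.r0=1 thr2.r1=2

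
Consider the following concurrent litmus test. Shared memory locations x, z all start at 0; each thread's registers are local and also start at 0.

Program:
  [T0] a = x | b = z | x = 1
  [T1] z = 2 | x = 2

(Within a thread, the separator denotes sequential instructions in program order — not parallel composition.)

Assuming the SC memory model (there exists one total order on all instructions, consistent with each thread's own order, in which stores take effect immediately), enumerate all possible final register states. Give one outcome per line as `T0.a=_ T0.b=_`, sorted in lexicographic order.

T0.a=0 T0.b=0
T0.a=0 T0.b=2
T0.a=2 T0.b=2

outcome vector order: (T0.a,T0.b)
|SC outcomes| = 3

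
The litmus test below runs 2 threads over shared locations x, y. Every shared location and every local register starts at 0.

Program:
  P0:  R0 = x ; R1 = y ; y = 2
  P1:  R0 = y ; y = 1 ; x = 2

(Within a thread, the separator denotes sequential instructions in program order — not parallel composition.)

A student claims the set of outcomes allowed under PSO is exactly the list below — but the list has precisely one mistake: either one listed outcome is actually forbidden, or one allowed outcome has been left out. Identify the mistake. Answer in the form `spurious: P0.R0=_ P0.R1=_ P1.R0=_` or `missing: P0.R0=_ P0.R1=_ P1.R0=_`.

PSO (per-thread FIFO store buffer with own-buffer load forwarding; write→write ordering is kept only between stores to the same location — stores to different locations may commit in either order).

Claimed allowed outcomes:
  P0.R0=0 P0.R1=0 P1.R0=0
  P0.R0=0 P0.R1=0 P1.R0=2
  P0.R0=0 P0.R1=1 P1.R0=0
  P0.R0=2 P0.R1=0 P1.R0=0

outcome vector order: (P0.R0,P0.R1,P1.R0)
under PSO → 0/0/0, 0/0/2, 0/1/0, 2/0/0, 2/1/0
PSO∖claimed = {2/1/0}

missing: P0.R0=2 P0.R1=1 P1.R0=0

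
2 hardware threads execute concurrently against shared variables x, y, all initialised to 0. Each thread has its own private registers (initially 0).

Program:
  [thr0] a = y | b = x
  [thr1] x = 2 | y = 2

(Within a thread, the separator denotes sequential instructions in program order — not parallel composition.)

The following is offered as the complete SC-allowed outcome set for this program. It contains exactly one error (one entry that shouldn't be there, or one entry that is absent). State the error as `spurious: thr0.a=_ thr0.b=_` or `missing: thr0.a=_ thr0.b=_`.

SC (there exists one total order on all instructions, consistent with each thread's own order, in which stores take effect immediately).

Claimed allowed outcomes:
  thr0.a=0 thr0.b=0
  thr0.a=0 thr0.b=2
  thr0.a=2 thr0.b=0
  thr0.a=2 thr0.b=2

outcome vector order: (thr0.a,thr0.b)
[SC] allowed = {0/0, 0/2, 2/2}
claimed∖SC = {2/0}

spurious: thr0.a=2 thr0.b=0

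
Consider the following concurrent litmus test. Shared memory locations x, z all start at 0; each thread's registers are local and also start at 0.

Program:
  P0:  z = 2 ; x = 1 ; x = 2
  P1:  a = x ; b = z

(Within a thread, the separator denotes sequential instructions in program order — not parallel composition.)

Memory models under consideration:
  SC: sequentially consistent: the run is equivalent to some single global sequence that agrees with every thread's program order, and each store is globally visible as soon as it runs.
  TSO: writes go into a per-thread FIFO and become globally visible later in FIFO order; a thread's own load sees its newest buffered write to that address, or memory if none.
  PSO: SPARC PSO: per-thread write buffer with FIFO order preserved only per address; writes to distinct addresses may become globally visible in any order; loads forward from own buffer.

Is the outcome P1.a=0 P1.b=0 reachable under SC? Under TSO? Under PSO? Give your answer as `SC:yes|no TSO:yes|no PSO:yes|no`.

outcome vector order: (P1.a,P1.b)
SC (4): 0/0; 0/2; 1/2; 2/2
TSO (4): 0/0; 0/2; 1/2; 2/2
PSO (6): 0/0; 0/2; 1/0; 1/2; 2/0; 2/2
target 0/0 ∈ {SC,TSO,PSO}

SC:yes TSO:yes PSO:yes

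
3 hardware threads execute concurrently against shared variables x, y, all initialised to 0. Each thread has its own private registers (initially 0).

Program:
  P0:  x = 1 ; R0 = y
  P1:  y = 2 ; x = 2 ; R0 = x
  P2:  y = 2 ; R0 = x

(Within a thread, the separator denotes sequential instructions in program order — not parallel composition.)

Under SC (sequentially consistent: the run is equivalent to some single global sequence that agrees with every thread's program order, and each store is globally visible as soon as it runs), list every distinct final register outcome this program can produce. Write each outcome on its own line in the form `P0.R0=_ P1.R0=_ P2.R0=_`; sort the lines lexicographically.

P0.R0=0 P1.R0=2 P2.R0=1
P0.R0=0 P1.R0=2 P2.R0=2
P0.R0=2 P1.R0=1 P2.R0=0
P0.R0=2 P1.R0=1 P2.R0=1
P0.R0=2 P1.R0=1 P2.R0=2
P0.R0=2 P1.R0=2 P2.R0=0
P0.R0=2 P1.R0=2 P2.R0=1
P0.R0=2 P1.R0=2 P2.R0=2

outcome vector order: (P0.R0,P1.R0,P2.R0)
|SC outcomes| = 8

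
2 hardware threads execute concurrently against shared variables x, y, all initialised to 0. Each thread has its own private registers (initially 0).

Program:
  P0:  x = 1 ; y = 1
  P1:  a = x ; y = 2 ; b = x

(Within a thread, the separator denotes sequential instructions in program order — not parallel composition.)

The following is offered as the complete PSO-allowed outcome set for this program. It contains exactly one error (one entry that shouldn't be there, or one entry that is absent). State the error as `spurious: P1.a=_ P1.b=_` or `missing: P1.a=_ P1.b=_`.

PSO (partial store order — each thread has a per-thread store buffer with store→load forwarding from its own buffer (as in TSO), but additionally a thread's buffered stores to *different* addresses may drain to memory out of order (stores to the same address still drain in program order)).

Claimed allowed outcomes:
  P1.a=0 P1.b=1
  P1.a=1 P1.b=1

outcome vector order: (P1.a,P1.b)
[PSO] allowed = {<0 0>; <0 1>; <1 1>}
PSO∖claimed = {<0 0>}

missing: P1.a=0 P1.b=0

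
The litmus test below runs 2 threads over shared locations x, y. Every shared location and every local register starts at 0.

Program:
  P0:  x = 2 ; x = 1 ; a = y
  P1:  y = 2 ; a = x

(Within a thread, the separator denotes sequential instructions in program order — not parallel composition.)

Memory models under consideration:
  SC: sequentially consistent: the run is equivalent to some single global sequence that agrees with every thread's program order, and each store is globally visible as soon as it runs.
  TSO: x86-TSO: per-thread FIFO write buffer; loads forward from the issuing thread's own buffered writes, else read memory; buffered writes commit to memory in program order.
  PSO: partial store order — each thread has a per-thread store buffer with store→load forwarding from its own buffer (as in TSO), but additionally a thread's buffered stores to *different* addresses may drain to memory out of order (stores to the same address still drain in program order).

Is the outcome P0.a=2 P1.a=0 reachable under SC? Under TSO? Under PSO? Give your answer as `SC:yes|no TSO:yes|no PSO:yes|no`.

outcome vector order: (P0.a,P1.a)
SC: 4 outcomes — {(0,1) (2,0) (2,1) (2,2)}
TSO: 6 outcomes — {(0,0) (0,1) (0,2) (2,0) (2,1) (2,2)}
PSO: 6 outcomes — {(0,0) (0,1) (0,2) (2,0) (2,1) (2,2)}
target (2,0) ∈ {SC,TSO,PSO}

SC:yes TSO:yes PSO:yes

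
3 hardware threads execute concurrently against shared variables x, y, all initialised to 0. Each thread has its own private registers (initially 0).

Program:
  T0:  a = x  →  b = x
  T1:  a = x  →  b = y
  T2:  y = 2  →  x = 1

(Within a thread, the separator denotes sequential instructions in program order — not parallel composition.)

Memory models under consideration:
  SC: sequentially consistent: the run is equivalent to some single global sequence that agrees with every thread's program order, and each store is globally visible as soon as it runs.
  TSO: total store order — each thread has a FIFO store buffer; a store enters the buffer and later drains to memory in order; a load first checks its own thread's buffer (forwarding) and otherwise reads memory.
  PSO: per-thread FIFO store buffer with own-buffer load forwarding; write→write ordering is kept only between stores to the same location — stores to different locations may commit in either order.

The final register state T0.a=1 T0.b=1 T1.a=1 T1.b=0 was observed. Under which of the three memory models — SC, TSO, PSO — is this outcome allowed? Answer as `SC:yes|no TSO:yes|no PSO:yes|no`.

SC:no TSO:no PSO:yes

outcome vector order: (T0.a,T0.b,T1.a,T1.b)
SC: 9 outcomes — {0000; 0002; 0012; 0100; 0102; 0112; 1100; 1102; 1112}
TSO: 9 outcomes — {0000; 0002; 0012; 0100; 0102; 0112; 1100; 1102; 1112}
PSO: 12 outcomes — {0000; 0002; 0010; 0012; 0100; 0102; 0110; 0112; 1100; 1102; 1110; 1112}
target 1110 ∈ {PSO}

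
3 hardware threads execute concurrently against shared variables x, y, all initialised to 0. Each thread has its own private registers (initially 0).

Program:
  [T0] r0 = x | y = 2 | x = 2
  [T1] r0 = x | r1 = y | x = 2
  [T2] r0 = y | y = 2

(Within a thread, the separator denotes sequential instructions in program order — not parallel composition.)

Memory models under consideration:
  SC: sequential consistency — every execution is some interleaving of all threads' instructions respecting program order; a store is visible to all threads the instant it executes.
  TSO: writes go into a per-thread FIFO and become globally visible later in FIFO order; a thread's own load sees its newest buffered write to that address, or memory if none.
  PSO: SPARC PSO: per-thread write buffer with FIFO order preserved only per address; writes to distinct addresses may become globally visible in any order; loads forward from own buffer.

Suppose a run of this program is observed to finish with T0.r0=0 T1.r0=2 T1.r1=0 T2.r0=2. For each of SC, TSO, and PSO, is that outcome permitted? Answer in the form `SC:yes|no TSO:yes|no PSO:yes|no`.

outcome vector order: (T0.r0,T1.r0,T1.r1,T2.r0)
[SC] allowed = {<0 0 0 0> <0 0 0 2> <0 0 2 0> <0 0 2 2> <0 2 2 0> <0 2 2 2> <2 0 0 0> <2 0 0 2> <2 0 2 0>}
[TSO] allowed = {<0 0 0 0> <0 0 0 2> <0 0 2 0> <0 0 2 2> <0 2 2 0> <0 2 2 2> <2 0 0 0> <2 0 0 2> <2 0 2 0>}
[PSO] allowed = {<0 0 0 0> <0 0 0 2> <0 0 2 0> <0 0 2 2> <0 2 0 0> <0 2 0 2> <0 2 2 0> <0 2 2 2> <2 0 0 0> <2 0 0 2> <2 0 2 0>}
target <0 2 0 2> ∈ {PSO}

SC:no TSO:no PSO:yes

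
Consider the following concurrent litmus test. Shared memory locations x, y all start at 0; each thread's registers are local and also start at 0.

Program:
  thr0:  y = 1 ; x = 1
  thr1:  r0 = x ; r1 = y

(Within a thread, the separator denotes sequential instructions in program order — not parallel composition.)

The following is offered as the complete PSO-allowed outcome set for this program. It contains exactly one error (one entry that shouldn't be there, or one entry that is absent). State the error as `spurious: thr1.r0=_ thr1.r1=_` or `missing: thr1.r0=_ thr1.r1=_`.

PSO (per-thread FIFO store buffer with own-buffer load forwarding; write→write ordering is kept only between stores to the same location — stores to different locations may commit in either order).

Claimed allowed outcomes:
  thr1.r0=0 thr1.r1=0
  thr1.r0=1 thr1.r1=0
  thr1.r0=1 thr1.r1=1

missing: thr1.r0=0 thr1.r1=1

outcome vector order: (thr1.r0,thr1.r1)
under PSO → (0,0) (0,1) (1,0) (1,1)
PSO∖claimed = {(0,1)}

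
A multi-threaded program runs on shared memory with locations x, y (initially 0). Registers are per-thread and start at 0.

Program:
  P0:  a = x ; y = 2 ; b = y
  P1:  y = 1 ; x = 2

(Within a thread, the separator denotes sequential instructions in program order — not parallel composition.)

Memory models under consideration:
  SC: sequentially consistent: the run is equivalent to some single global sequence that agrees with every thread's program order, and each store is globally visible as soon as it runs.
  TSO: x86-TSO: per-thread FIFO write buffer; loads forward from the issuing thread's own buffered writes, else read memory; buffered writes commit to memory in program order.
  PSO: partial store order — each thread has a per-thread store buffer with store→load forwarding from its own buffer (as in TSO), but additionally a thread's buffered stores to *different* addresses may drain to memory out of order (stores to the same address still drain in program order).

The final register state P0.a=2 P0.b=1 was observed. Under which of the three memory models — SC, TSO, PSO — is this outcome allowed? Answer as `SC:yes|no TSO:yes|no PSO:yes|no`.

SC:no TSO:no PSO:yes

outcome vector order: (P0.a,P0.b)
under SC → 0/1, 0/2, 2/2
under TSO → 0/1, 0/2, 2/2
under PSO → 0/1, 0/2, 2/1, 2/2
target 2/1 ∈ {PSO}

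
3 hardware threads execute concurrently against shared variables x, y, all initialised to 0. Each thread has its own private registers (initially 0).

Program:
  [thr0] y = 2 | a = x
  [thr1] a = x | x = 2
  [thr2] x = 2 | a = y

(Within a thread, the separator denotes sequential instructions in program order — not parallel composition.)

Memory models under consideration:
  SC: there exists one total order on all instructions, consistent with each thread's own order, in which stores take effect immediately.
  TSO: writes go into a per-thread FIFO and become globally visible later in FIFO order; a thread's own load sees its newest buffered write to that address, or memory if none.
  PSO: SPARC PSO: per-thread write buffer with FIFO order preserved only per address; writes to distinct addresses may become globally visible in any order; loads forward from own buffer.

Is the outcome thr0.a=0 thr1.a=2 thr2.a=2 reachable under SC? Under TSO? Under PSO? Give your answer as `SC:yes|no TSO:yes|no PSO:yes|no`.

SC:yes TSO:yes PSO:yes

outcome vector order: (thr0.a,thr1.a,thr2.a)
SC: 6 outcomes — {(0,0,2) (0,2,2) (2,0,0) (2,0,2) (2,2,0) (2,2,2)}
TSO: 8 outcomes — {(0,0,0) (0,0,2) (0,2,0) (0,2,2) (2,0,0) (2,0,2) (2,2,0) (2,2,2)}
PSO: 8 outcomes — {(0,0,0) (0,0,2) (0,2,0) (0,2,2) (2,0,0) (2,0,2) (2,2,0) (2,2,2)}
target (0,2,2) ∈ {SC,TSO,PSO}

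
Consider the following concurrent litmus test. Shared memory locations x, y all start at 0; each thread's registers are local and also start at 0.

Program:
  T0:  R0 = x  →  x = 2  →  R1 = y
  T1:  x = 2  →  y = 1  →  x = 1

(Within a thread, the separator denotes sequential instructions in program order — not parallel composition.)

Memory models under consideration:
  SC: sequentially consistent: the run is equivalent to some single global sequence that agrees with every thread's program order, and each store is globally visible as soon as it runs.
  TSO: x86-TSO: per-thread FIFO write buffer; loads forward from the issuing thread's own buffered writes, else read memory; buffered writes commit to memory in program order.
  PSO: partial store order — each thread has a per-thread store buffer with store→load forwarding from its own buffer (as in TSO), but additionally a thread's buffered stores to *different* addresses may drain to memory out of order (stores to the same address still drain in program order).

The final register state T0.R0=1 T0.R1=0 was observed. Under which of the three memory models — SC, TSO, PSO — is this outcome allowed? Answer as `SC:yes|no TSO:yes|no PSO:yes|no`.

SC:no TSO:no PSO:yes

outcome vector order: (T0.R0,T0.R1)
under SC → 00, 01, 11, 20, 21
under TSO → 00, 01, 11, 20, 21
under PSO → 00, 01, 10, 11, 20, 21
target 10 ∈ {PSO}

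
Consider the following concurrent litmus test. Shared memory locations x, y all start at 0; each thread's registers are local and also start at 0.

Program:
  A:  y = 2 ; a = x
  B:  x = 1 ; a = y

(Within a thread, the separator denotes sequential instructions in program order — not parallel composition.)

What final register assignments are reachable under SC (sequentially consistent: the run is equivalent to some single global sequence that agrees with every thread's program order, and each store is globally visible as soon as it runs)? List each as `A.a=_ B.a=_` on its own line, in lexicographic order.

A.a=0 B.a=2
A.a=1 B.a=0
A.a=1 B.a=2

outcome vector order: (A.a,B.a)
|SC outcomes| = 3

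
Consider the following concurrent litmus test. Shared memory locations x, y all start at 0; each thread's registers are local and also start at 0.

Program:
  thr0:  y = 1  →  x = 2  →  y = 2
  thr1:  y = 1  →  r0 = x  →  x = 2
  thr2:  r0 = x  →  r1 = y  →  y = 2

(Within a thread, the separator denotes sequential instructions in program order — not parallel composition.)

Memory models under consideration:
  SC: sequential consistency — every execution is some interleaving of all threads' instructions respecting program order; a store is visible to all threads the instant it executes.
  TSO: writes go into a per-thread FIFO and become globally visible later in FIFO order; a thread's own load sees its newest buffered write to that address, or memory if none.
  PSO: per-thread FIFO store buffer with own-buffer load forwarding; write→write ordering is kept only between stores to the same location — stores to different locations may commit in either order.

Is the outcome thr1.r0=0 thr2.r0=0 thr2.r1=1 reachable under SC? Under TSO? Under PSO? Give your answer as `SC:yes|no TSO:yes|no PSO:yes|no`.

SC:yes TSO:yes PSO:yes

outcome vector order: (thr1.r0,thr2.r0,thr2.r1)
under SC → 000; 001; 002; 021; 022; 200; 201; 202; 221; 222
under TSO → 000; 001; 002; 021; 022; 200; 201; 202; 221; 222
under PSO → 000; 001; 002; 020; 021; 022; 200; 201; 202; 220; 221; 222
target 001 ∈ {SC,TSO,PSO}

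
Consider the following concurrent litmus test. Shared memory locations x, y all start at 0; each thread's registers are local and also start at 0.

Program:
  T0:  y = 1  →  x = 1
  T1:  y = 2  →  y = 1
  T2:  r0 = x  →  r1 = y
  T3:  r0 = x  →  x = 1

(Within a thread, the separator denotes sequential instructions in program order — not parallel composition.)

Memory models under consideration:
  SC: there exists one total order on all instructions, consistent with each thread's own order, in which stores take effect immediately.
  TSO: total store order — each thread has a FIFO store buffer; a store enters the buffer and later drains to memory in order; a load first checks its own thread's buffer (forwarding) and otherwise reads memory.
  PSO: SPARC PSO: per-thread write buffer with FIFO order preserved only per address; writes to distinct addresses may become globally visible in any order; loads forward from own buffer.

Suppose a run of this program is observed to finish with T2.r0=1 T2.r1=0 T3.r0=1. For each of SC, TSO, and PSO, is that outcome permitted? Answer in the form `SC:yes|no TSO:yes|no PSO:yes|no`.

outcome vector order: (T2.r0,T2.r1,T3.r0)
SC (11): <0 0 0>, <0 0 1>, <0 1 0>, <0 1 1>, <0 2 0>, <0 2 1>, <1 0 0>, <1 1 0>, <1 1 1>, <1 2 0>, <1 2 1>
TSO (11): <0 0 0>, <0 0 1>, <0 1 0>, <0 1 1>, <0 2 0>, <0 2 1>, <1 0 0>, <1 1 0>, <1 1 1>, <1 2 0>, <1 2 1>
PSO (12): <0 0 0>, <0 0 1>, <0 1 0>, <0 1 1>, <0 2 0>, <0 2 1>, <1 0 0>, <1 0 1>, <1 1 0>, <1 1 1>, <1 2 0>, <1 2 1>
target <1 0 1> ∈ {PSO}

SC:no TSO:no PSO:yes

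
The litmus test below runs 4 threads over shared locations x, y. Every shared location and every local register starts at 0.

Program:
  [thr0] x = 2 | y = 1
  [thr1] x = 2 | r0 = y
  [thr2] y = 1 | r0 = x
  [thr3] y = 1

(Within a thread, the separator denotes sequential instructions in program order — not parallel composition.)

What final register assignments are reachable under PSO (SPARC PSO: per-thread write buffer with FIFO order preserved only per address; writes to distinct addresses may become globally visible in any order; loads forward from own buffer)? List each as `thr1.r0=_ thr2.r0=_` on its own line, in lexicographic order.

thr1.r0=0 thr2.r0=0
thr1.r0=0 thr2.r0=2
thr1.r0=1 thr2.r0=0
thr1.r0=1 thr2.r0=2

outcome vector order: (thr1.r0,thr2.r0)
|PSO outcomes| = 4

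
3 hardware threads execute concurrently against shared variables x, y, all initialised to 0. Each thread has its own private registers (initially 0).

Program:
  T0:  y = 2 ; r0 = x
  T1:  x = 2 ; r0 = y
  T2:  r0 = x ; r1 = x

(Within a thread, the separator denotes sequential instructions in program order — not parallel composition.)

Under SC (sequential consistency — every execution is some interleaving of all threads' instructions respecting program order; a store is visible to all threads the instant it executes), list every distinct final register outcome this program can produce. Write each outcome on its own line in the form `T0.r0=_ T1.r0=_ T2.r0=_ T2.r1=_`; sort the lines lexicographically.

T0.r0=0 T1.r0=2 T2.r0=0 T2.r1=0
T0.r0=0 T1.r0=2 T2.r0=0 T2.r1=2
T0.r0=0 T1.r0=2 T2.r0=2 T2.r1=2
T0.r0=2 T1.r0=0 T2.r0=0 T2.r1=0
T0.r0=2 T1.r0=0 T2.r0=0 T2.r1=2
T0.r0=2 T1.r0=0 T2.r0=2 T2.r1=2
T0.r0=2 T1.r0=2 T2.r0=0 T2.r1=0
T0.r0=2 T1.r0=2 T2.r0=0 T2.r1=2
T0.r0=2 T1.r0=2 T2.r0=2 T2.r1=2

outcome vector order: (T0.r0,T1.r0,T2.r0,T2.r1)
|SC outcomes| = 9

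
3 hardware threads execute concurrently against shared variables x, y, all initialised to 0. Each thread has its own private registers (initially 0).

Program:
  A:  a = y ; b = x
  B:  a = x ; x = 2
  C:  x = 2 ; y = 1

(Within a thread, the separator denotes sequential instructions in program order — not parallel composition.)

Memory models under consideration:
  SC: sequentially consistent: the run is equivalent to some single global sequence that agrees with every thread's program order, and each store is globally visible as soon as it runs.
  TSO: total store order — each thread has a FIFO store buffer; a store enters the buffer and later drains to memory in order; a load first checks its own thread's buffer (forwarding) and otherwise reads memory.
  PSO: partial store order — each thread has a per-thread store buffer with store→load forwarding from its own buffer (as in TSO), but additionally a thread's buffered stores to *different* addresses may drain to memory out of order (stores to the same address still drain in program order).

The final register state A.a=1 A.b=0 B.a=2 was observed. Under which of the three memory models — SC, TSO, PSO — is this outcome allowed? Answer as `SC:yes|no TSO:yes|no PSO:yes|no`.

SC:no TSO:no PSO:yes

outcome vector order: (A.a,A.b,B.a)
SC (6): (0,0,0) (0,0,2) (0,2,0) (0,2,2) (1,2,0) (1,2,2)
TSO (6): (0,0,0) (0,0,2) (0,2,0) (0,2,2) (1,2,0) (1,2,2)
PSO (8): (0,0,0) (0,0,2) (0,2,0) (0,2,2) (1,0,0) (1,0,2) (1,2,0) (1,2,2)
target (1,0,2) ∈ {PSO}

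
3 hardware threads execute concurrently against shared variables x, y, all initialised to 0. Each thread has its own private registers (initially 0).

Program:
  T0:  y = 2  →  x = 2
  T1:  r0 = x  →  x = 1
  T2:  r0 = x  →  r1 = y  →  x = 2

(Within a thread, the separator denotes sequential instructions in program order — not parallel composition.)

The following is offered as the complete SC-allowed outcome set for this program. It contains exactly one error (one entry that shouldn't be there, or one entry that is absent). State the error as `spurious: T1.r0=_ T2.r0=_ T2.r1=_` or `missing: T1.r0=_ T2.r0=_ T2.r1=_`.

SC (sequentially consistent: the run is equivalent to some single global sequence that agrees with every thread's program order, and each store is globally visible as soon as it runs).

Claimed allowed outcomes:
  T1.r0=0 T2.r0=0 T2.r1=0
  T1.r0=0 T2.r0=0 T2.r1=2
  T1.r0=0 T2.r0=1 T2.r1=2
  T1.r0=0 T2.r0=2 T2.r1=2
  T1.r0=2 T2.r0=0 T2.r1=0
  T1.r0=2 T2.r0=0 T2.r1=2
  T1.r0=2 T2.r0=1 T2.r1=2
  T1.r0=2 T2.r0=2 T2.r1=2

missing: T1.r0=0 T2.r0=1 T2.r1=0

outcome vector order: (T1.r0,T2.r0,T2.r1)
SC (9): 000, 002, 010, 012, 022, 200, 202, 212, 222
SC∖claimed = {010}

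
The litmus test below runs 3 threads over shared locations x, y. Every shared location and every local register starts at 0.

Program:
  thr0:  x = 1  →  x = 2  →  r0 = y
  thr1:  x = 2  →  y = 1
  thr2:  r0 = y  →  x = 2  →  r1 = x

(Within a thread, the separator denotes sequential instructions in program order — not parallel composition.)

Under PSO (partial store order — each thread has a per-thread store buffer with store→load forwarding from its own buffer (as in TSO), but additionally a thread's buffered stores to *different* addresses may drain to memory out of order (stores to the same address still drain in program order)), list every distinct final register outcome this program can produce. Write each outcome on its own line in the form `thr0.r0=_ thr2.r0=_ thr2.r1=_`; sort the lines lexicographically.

outcome vector order: (thr0.r0,thr2.r0,thr2.r1)
|PSO outcomes| = 8

thr0.r0=0 thr2.r0=0 thr2.r1=1
thr0.r0=0 thr2.r0=0 thr2.r1=2
thr0.r0=0 thr2.r0=1 thr2.r1=1
thr0.r0=0 thr2.r0=1 thr2.r1=2
thr0.r0=1 thr2.r0=0 thr2.r1=1
thr0.r0=1 thr2.r0=0 thr2.r1=2
thr0.r0=1 thr2.r0=1 thr2.r1=1
thr0.r0=1 thr2.r0=1 thr2.r1=2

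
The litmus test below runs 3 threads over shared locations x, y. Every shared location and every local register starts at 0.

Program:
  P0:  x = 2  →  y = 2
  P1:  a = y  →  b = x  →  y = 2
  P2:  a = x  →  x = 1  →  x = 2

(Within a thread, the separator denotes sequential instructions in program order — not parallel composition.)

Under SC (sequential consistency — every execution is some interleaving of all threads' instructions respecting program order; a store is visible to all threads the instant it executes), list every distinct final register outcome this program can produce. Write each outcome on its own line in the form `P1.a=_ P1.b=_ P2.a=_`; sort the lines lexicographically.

outcome vector order: (P1.a,P1.b,P2.a)
|SC outcomes| = 10

P1.a=0 P1.b=0 P2.a=0
P1.a=0 P1.b=0 P2.a=2
P1.a=0 P1.b=1 P2.a=0
P1.a=0 P1.b=1 P2.a=2
P1.a=0 P1.b=2 P2.a=0
P1.a=0 P1.b=2 P2.a=2
P1.a=2 P1.b=1 P2.a=0
P1.a=2 P1.b=1 P2.a=2
P1.a=2 P1.b=2 P2.a=0
P1.a=2 P1.b=2 P2.a=2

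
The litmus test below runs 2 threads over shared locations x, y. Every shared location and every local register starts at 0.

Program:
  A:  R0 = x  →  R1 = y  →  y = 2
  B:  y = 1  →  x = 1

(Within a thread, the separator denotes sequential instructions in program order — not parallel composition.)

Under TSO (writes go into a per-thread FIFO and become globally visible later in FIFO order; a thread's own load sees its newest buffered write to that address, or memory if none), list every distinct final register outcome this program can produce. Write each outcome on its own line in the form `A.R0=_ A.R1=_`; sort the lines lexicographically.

outcome vector order: (A.R0,A.R1)
|TSO outcomes| = 3

A.R0=0 A.R1=0
A.R0=0 A.R1=1
A.R0=1 A.R1=1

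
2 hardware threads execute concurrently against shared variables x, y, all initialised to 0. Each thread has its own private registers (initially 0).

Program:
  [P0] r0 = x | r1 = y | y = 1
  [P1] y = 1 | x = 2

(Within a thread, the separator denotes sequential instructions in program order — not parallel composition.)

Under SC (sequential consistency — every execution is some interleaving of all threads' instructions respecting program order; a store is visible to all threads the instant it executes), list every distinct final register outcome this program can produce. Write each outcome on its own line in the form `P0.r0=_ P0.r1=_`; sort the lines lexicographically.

outcome vector order: (P0.r0,P0.r1)
|SC outcomes| = 3

P0.r0=0 P0.r1=0
P0.r0=0 P0.r1=1
P0.r0=2 P0.r1=1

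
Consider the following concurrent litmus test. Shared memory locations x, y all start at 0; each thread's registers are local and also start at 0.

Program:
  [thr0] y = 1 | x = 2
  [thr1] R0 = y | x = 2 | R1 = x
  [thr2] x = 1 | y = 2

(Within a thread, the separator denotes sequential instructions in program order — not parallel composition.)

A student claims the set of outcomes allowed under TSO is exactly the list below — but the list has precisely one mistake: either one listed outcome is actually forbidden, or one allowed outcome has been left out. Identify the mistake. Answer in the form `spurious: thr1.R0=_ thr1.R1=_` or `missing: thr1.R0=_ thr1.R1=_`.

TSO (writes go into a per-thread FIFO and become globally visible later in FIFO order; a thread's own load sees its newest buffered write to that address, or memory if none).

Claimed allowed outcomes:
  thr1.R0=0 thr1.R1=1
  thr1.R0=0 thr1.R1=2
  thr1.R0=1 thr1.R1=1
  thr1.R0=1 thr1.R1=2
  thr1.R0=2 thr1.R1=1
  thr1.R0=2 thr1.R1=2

spurious: thr1.R0=2 thr1.R1=1

outcome vector order: (thr1.R0,thr1.R1)
[TSO] allowed = {01, 02, 11, 12, 22}
claimed∖TSO = {21}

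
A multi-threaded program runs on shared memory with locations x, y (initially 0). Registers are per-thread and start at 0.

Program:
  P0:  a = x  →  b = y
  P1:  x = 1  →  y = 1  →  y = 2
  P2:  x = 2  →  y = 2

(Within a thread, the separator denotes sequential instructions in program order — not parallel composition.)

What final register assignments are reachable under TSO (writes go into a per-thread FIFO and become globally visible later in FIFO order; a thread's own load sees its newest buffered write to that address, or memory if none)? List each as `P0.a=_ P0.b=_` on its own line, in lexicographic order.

outcome vector order: (P0.a,P0.b)
|TSO outcomes| = 9

P0.a=0 P0.b=0
P0.a=0 P0.b=1
P0.a=0 P0.b=2
P0.a=1 P0.b=0
P0.a=1 P0.b=1
P0.a=1 P0.b=2
P0.a=2 P0.b=0
P0.a=2 P0.b=1
P0.a=2 P0.b=2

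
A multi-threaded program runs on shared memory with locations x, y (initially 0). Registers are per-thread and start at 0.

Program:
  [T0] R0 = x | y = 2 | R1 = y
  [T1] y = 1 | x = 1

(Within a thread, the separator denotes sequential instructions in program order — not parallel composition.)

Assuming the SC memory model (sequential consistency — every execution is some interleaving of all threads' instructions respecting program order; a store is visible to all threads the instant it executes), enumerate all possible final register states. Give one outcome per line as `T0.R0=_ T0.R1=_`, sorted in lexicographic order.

outcome vector order: (T0.R0,T0.R1)
|SC outcomes| = 3

T0.R0=0 T0.R1=1
T0.R0=0 T0.R1=2
T0.R0=1 T0.R1=2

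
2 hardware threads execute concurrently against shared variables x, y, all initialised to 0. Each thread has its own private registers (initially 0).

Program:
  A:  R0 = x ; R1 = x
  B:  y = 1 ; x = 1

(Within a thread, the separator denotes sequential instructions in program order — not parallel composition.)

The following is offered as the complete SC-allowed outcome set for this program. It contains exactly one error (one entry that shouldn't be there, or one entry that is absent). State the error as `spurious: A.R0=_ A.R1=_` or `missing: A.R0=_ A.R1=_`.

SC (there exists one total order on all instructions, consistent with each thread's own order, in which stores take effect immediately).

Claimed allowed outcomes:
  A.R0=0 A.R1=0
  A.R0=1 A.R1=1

outcome vector order: (A.R0,A.R1)
[SC] allowed = {0/0, 0/1, 1/1}
SC∖claimed = {0/1}

missing: A.R0=0 A.R1=1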